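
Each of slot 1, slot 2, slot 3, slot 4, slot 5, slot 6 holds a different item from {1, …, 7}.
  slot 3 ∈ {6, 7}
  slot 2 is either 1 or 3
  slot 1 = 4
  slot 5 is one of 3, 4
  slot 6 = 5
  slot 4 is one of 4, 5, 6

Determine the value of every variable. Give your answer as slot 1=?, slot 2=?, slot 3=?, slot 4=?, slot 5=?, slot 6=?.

slot 1=4, slot 2=1, slot 3=7, slot 4=6, slot 5=3, slot 6=5

slot 1 must be 4 (only option left). Strike 4 from slot 4, slot 5.
That leaves slot 5 = 3. Remove 3 from slot 2.
slot 6's domain is down to {5}, so slot 6 = 5. So slot 4 can't be 5.
slot 2's domain is down to {1}, so slot 2 = 1.
slot 4 has just one choice, so slot 4 = 6. Eliminate 6 elsewhere: slot 3.
That leaves slot 3 = 7.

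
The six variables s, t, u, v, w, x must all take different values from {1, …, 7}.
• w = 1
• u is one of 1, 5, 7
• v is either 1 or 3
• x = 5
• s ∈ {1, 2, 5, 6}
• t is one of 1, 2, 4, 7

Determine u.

w has just one choice, so w = 1. So s, t, u, v can't be 1.
x has just one choice, so x = 5. Eliminate 5 elsewhere: s, u.
So u = 7.

7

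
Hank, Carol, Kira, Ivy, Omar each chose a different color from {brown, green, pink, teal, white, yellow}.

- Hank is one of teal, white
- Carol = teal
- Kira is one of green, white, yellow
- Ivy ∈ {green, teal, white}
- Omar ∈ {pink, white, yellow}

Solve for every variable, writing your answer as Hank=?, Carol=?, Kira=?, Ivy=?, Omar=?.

Carol's domain is down to {teal}, so Carol = teal. Eliminate teal elsewhere: Hank, Ivy.
Hank must be white (only option left). Strike white from Kira, Ivy, Omar.
Ivy has just one choice, so Ivy = green. Strike green from Kira.
Kira must be yellow (only option left). So Omar can't be yellow.
That leaves Omar = pink.

Hank=white, Carol=teal, Kira=yellow, Ivy=green, Omar=pink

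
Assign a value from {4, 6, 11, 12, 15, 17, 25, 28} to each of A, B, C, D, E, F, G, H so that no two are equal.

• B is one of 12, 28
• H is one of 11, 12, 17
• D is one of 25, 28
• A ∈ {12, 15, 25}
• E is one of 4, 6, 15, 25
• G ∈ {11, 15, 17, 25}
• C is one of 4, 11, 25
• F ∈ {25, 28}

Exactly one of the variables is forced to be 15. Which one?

The 8 variables draw from only 8 values {4, 6, 11, 12, 15, 17, 25, 28}, so each is used; only E can be 6, hence E = 6.
The 7 still-open variables together cover exactly {4, 11, 12, 15, 17, 25, 28} — 7 values for 7 variables — and 4 appears only in C's list, so C = 4.
D and F share exactly the 2 values {25, 28}; by pigeonhole those values go to them, so strike 25, 28 from A, B, G.
B has just one choice, so B = 12. Eliminate 12 elsewhere: A, H.
So 15 goes to A.

A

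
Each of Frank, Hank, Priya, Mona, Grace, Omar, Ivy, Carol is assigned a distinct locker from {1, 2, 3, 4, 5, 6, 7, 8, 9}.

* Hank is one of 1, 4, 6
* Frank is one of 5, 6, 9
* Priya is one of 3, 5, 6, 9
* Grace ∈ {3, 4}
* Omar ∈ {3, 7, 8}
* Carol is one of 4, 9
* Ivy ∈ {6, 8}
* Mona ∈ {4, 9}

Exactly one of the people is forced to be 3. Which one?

Grace

Among the 8 variables, 1 fits only Hank (and all 8 values in {1, 3, 4, 5, 6, 7, 8, 9} must be used), so Hank = 1.
The 7 still-open variables draw from only 7 values {3, 4, 5, 6, 7, 8, 9}, so each is used; only Omar can be 7, hence Omar = 7.
Among the 6 still-open variables, 8 fits only Ivy (and all 6 values in {3, 4, 5, 6, 8, 9} must be used), so Ivy = 8.
The 2 variables Mona and Carol are confined to {4, 9}, which locks those values in; drop them from Frank, Priya, Grace.
So 3 goes to Grace.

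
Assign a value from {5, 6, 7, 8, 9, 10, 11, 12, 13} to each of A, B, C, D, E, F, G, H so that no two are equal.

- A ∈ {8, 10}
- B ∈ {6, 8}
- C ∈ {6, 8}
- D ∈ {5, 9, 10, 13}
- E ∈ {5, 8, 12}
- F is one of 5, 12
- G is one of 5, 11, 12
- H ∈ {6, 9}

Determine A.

Among the 8 variables, 11 fits only G (and all 8 values in {5, 6, 8, 9, 10, 11, 12, 13} must be used), so G = 11.
Among the 7 still-open variables, 13 fits only D (and all 7 values in {5, 6, 8, 9, 10, 12, 13} must be used), so D = 13.
Among the 6 still-open variables, 9 fits only H (and all 6 values in {5, 6, 8, 9, 10, 12} must be used), so H = 9.
Among the 5 still-open variables, 10 fits only A (and all 5 values in {5, 6, 8, 10, 12} must be used), so A = 10.

10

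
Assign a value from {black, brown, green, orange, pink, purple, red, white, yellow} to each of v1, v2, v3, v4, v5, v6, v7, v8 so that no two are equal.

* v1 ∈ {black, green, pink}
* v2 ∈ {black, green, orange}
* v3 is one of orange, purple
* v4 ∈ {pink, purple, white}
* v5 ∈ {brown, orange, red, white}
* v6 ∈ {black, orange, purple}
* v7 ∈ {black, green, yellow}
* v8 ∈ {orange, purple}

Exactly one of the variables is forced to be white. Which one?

v3 and v8 between them cover only {orange, purple} — a naked pair. Remove those values from v2, v4, v5, v6.
v6 has just one choice, so v6 = black. Eliminate black elsewhere: v1, v2, v7.
v2 has just one choice, so v2 = green. Remove green from v1, v7.
That leaves v7 = yellow.
v1 must be pink (only option left). Remove pink from v4.
So white goes to v4.

v4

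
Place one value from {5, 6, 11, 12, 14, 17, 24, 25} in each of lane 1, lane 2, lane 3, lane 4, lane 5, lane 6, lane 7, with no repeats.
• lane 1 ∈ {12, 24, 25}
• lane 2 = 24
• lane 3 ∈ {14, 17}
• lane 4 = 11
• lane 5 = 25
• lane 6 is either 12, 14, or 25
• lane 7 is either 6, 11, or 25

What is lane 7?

6

lane 2 has just one choice, so lane 2 = 24. Remove 24 from lane 1.
lane 4 must be 11 (only option left). Eliminate 11 elsewhere: lane 7.
That leaves lane 5 = 25. Remove 25 from lane 1, lane 6, lane 7.
So lane 7 = 6.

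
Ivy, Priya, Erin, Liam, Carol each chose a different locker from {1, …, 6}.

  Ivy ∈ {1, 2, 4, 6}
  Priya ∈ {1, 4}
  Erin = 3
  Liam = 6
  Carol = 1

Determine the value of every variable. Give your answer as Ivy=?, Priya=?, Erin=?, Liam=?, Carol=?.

Erin has just one choice, so Erin = 3.
That leaves Liam = 6. Remove 6 from Ivy.
Carol must be 1 (only option left). Remove 1 from Ivy, Priya.
Priya must be 4 (only option left). Remove 4 from Ivy.
Ivy's domain is down to {2}, so Ivy = 2.

Ivy=2, Priya=4, Erin=3, Liam=6, Carol=1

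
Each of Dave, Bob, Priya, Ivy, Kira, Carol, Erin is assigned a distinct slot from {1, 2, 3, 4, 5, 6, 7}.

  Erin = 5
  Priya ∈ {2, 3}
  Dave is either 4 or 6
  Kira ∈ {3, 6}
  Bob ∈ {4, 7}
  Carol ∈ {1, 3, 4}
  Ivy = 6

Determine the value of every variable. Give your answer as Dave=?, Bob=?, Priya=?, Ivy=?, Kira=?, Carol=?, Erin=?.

Ivy must be 6 (only option left). Strike 6 from Dave, Kira.
Kira's domain is down to {3}, so Kira = 3. Eliminate 3 elsewhere: Priya, Carol.
Erin must be 5 (only option left).
Dave has just one choice, so Dave = 4. Strike 4 from Bob, Carol.
That leaves Bob = 7.
Priya has just one choice, so Priya = 2.
Carol's domain is down to {1}, so Carol = 1.

Dave=4, Bob=7, Priya=2, Ivy=6, Kira=3, Carol=1, Erin=5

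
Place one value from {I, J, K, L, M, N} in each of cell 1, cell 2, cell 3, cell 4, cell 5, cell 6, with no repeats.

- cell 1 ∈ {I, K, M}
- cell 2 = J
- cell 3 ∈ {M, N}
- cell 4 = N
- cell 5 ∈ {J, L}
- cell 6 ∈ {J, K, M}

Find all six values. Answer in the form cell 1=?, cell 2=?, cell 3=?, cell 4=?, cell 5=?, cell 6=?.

cell 1=I, cell 2=J, cell 3=M, cell 4=N, cell 5=L, cell 6=K

cell 2 must be J (only option left). Strike J from cell 5, cell 6.
That leaves cell 4 = N. Remove N from cell 3.
cell 5 has just one choice, so cell 5 = L.
cell 3 must be M (only option left). Strike M from cell 1, cell 6.
cell 6's domain is down to {K}, so cell 6 = K. Strike K from cell 1.
That leaves cell 1 = I.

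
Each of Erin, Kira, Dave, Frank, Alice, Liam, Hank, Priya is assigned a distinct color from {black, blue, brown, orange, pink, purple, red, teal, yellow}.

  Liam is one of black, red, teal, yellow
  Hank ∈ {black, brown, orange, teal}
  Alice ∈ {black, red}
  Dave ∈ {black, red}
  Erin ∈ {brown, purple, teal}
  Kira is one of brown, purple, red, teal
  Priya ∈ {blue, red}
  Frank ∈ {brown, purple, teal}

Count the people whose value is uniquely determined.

3

Among the 8 variables, blue fits only Priya (and all 8 values in {black, blue, brown, orange, purple, red, teal, yellow} must be used), so Priya = blue.
The 7 still-open variables draw from only 7 values {black, brown, orange, purple, red, teal, yellow}, so each is used; only Hank can be orange, hence Hank = orange.
The 6 still-open variables draw from only 6 values {black, brown, purple, red, teal, yellow}, so each is used; only Liam can be yellow, hence Liam = yellow.
Dave and Alice share exactly the 2 values {black, red}; by pigeonhole those values go to them, so strike black, red from Kira.
Determined: Liam=yellow, Hank=orange, Priya=blue. The other people each still have more than one consistent value. That makes 3.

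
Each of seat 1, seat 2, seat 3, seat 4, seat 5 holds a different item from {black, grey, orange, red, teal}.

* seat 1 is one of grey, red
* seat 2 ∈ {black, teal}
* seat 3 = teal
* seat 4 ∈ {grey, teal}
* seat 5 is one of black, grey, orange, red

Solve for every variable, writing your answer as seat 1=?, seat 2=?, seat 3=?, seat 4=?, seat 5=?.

seat 3 has just one choice, so seat 3 = teal. Eliminate teal elsewhere: seat 2, seat 4.
seat 4 must be grey (only option left). So seat 1, seat 5 can't be grey.
That leaves seat 1 = red. Remove red from seat 5.
seat 2 must be black (only option left). So seat 5 can't be black.
seat 5's domain is down to {orange}, so seat 5 = orange.

seat 1=red, seat 2=black, seat 3=teal, seat 4=grey, seat 5=orange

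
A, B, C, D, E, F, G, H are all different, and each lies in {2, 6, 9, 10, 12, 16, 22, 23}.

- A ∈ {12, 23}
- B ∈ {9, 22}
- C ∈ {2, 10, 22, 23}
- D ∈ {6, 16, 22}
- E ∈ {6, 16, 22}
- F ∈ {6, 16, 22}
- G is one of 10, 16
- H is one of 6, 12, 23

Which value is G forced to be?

10

The 8 variables draw from only 8 values {2, 6, 9, 10, 12, 16, 22, 23}, so each is used; only C can be 2, hence C = 2.
Among the 7 still-open variables, 9 fits only B (and all 7 values in {6, 9, 10, 12, 16, 22, 23} must be used), so B = 9.
The 6 still-open variables draw from only 6 values {6, 10, 12, 16, 22, 23}, so each is used; only G can be 10, hence G = 10.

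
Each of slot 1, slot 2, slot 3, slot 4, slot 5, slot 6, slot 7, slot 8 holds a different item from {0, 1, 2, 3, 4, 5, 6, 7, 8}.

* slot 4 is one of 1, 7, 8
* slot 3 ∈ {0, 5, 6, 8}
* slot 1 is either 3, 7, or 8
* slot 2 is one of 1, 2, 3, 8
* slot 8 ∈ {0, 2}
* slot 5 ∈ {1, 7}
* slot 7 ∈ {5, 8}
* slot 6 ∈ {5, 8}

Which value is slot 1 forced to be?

3

The 8 variables draw from only 8 values {0, 1, 2, 3, 5, 6, 7, 8}, so each is used; only slot 3 can be 6, hence slot 3 = 6.
Among the 7 still-open variables, 0 fits only slot 8 (and all 7 values in {0, 1, 2, 3, 5, 7, 8} must be used), so slot 8 = 0.
The 6 still-open variables draw from only 6 values {1, 2, 3, 5, 7, 8}, so each is used; only slot 2 can be 2, hence slot 2 = 2.
The 5 still-open variables together cover exactly {1, 3, 5, 7, 8} — 5 values for 5 variables — and 3 appears only in slot 1's list, so slot 1 = 3.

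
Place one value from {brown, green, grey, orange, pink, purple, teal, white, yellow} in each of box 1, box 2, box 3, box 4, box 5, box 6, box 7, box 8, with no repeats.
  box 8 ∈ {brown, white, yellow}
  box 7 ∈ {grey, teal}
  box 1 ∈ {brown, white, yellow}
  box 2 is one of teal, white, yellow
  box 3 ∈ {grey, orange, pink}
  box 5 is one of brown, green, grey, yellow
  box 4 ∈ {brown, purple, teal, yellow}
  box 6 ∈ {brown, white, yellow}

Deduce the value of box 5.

green

box 1, box 6, box 8 between them cover only {brown, white, yellow} — a naked triple. Remove those values from box 2, box 4, box 5.
That leaves box 2 = teal. Strike teal from box 4, box 7.
That leaves box 4 = purple.
box 7 must be grey (only option left). Eliminate grey elsewhere: box 3, box 5.
So box 5 = green.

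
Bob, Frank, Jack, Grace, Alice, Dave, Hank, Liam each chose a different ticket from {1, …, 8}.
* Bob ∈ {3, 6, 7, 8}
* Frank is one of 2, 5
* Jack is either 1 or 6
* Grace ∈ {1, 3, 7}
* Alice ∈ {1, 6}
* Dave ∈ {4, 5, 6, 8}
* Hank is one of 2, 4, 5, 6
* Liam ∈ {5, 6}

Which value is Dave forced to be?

Jack and Alice share exactly the 2 values {1, 6}; by pigeonhole those values go to them, so strike 1, 6 from Bob, Grace, Dave, Hank, Liam.
Liam has just one choice, so Liam = 5. Remove 5 from Frank, Dave, Hank.
Frank must be 2 (only option left). Eliminate 2 elsewhere: Hank.
Hank has just one choice, so Hank = 4. Remove 4 from Dave.
So Dave = 8.

8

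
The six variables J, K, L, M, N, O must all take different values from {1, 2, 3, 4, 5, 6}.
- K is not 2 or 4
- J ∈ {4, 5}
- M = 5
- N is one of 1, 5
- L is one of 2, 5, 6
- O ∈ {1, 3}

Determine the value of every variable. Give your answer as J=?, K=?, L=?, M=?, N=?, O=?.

M must be 5 (only option left). Remove 5 from J, K, L, N.
N must be 1 (only option left). So K, O can't be 1.
That leaves O = 3. Strike 3 from K.
J's domain is down to {4}, so J = 4.
That leaves K = 6. So L can't be 6.
That leaves L = 2.

J=4, K=6, L=2, M=5, N=1, O=3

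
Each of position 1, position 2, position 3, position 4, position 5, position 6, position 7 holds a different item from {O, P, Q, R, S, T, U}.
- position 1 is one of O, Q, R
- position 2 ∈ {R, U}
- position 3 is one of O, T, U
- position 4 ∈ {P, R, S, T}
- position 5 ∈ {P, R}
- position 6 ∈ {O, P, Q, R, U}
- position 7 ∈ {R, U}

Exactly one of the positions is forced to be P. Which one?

The 7 variables together cover exactly {O, P, Q, R, S, T, U} — 7 values for 7 variables — and S appears only in position 4's list, so position 4 = S.
Among the 6 still-open variables, T fits only position 3 (and all 6 values in {O, P, Q, R, T, U} must be used), so position 3 = T.
position 2 and position 7 share exactly the 2 values {R, U}; by pigeonhole those values go to them, so strike R, U from position 1, position 5, position 6.
So P goes to position 5.

position 5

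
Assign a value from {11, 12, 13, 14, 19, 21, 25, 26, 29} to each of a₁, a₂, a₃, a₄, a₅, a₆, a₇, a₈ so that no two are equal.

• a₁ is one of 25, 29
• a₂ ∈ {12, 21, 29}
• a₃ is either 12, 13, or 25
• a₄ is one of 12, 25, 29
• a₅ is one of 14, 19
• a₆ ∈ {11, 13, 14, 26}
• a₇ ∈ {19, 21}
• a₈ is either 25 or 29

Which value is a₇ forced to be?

19

a₁ and a₈ between them cover only {25, 29} — a naked pair. Remove those values from a₂, a₃, a₄.
a₄'s domain is down to {12}, so a₄ = 12. Strike 12 from a₂, a₃.
That leaves a₂ = 21. Strike 21 from a₇.
So a₇ = 19.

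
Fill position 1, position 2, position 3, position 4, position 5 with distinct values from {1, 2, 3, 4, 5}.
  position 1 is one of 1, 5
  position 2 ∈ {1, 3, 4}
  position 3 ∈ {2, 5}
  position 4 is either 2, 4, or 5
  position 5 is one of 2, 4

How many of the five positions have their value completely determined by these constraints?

2

The 5 variables together cover exactly {1, 2, 3, 4, 5} — 5 values for 5 variables — and 3 appears only in position 2's list, so position 2 = 3.
The 4 still-open variables together cover exactly {1, 2, 4, 5} — 4 values for 4 variables — and 1 appears only in position 1's list, so position 1 = 1.
Determined: position 1=1, position 2=3. The other positions each still have more than one consistent value. That makes 2.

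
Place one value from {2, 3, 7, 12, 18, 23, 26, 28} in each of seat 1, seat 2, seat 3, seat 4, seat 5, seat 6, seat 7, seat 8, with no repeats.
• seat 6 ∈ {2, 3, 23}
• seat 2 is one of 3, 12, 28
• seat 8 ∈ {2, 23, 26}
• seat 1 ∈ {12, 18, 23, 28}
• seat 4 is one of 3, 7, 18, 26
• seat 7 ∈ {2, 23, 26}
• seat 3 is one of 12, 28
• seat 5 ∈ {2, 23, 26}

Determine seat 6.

Among the 8 variables, 7 fits only seat 4 (and all 8 values in {2, 3, 7, 12, 18, 23, 26, 28} must be used), so seat 4 = 7.
The 7 still-open variables together cover exactly {2, 3, 12, 18, 23, 26, 28} — 7 values for 7 variables — and 18 appears only in seat 1's list, so seat 1 = 18.
The 3 variables seat 5, seat 7, seat 8 are confined to {2, 23, 26}, which locks those values in; drop them from seat 6.
So seat 6 = 3.

3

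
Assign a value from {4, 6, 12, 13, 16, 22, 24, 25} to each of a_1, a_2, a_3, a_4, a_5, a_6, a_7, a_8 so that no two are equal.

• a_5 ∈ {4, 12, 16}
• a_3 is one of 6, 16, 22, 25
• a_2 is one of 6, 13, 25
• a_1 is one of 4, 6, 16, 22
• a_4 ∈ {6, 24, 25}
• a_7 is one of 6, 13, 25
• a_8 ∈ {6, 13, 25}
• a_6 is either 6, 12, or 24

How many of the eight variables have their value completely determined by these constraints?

a_2, a_7, a_8 between them cover only {6, 13, 25} — a naked triple. Remove those values from a_1, a_3, a_4, a_6.
a_4 has just one choice, so a_4 = 24. Strike 24 from a_6.
That leaves a_6 = 12. Remove 12 from a_5.
Determined: a_4=24, a_6=12. The other variables each still have more than one consistent value. That makes 2.

2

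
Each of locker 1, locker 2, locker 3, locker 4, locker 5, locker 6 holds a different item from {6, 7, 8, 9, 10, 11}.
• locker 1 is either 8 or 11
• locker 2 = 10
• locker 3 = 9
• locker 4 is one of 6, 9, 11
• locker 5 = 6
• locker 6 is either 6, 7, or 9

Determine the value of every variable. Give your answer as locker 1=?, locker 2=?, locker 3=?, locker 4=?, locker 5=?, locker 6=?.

locker 2 has just one choice, so locker 2 = 10.
locker 3's domain is down to {9}, so locker 3 = 9. Eliminate 9 elsewhere: locker 4, locker 6.
locker 5's domain is down to {6}, so locker 5 = 6. Eliminate 6 elsewhere: locker 4, locker 6.
locker 6's domain is down to {7}, so locker 6 = 7.
locker 4 must be 11 (only option left). Eliminate 11 elsewhere: locker 1.
locker 1 has just one choice, so locker 1 = 8.

locker 1=8, locker 2=10, locker 3=9, locker 4=11, locker 5=6, locker 6=7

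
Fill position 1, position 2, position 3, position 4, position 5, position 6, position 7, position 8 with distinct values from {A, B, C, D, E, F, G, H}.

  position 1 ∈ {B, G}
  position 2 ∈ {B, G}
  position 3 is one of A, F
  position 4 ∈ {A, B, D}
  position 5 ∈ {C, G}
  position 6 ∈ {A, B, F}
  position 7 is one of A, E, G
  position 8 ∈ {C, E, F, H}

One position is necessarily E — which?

The 8 variables draw from only 8 values {A, B, C, D, E, F, G, H}, so each is used; only position 4 can be D, hence position 4 = D.
Among the 7 still-open variables, H fits only position 8 (and all 7 values in {A, B, C, E, F, G, H} must be used), so position 8 = H.
The 6 still-open variables together cover exactly {A, B, C, E, F, G} — 6 values for 6 variables — and C appears only in position 5's list, so position 5 = C.
The 5 still-open variables draw from only 5 values {A, B, E, F, G}, so each is used; only position 7 can be E, hence position 7 = E.

position 7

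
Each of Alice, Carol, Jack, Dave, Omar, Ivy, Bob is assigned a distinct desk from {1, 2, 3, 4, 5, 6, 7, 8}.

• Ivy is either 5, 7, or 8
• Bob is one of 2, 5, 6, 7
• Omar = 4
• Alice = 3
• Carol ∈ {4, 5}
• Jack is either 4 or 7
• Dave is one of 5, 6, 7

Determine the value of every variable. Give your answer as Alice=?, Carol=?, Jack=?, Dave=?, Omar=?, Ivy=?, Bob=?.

Alice's domain is down to {3}, so Alice = 3.
That leaves Omar = 4. Strike 4 from Carol, Jack.
Carol's domain is down to {5}, so Carol = 5. Remove 5 from Dave, Ivy, Bob.
Jack's domain is down to {7}, so Jack = 7. So Dave, Ivy, Bob can't be 7.
Dave must be 6 (only option left). Strike 6 from Bob.
Ivy's domain is down to {8}, so Ivy = 8.
Bob must be 2 (only option left).

Alice=3, Carol=5, Jack=7, Dave=6, Omar=4, Ivy=8, Bob=2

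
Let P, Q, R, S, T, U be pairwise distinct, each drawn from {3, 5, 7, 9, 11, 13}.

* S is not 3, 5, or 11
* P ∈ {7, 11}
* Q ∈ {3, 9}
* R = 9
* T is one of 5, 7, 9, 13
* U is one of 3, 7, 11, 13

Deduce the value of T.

R must be 9 (only option left). Remove 9 from Q, S, T.
Q's domain is down to {3}, so Q = 3. Eliminate 3 elsewhere: U.
Among the 4 still-open variables, 5 fits only T (and all 4 values in {5, 7, 11, 13} must be used), so T = 5.

5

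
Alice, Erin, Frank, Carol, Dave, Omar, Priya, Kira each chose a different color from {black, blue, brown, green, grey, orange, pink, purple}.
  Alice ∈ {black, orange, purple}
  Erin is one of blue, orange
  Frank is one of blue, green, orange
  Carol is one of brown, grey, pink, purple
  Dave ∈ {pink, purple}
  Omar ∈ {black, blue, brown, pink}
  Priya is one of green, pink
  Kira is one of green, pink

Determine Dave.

purple

The 8 variables draw from only 8 values {black, blue, brown, green, grey, orange, pink, purple}, so each is used; only Carol can be grey, hence Carol = grey.
Among the 7 still-open variables, brown fits only Omar (and all 7 values in {black, blue, brown, green, orange, pink, purple} must be used), so Omar = brown.
The 6 still-open variables draw from only 6 values {black, blue, green, orange, pink, purple}, so each is used; only Alice can be black, hence Alice = black.
The 5 still-open variables together cover exactly {blue, green, orange, pink, purple} — 5 values for 5 variables — and purple appears only in Dave's list, so Dave = purple.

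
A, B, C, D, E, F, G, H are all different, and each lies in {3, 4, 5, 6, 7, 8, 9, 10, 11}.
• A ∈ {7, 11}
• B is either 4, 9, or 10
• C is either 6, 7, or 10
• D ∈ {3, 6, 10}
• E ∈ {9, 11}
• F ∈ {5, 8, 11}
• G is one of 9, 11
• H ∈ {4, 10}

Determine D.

E and G between them cover only {9, 11} — a naked pair. Remove those values from A, B, F.
A's domain is down to {7}, so A = 7. Remove 7 from C.
The 2 variables B and H are confined to {4, 10}, which locks those values in; drop them from C, D.
That leaves C = 6. Strike 6 from D.
So D = 3.

3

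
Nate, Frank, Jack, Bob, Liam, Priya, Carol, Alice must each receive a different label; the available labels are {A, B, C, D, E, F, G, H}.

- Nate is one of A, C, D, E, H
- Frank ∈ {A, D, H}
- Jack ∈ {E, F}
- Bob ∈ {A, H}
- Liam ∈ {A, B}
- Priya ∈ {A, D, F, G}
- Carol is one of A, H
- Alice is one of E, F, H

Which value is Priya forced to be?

G

The 8 variables draw from only 8 values {A, B, C, D, E, F, G, H}, so each is used; only Liam can be B, hence Liam = B.
The 7 still-open variables draw from only 7 values {A, C, D, E, F, G, H}, so each is used; only Nate can be C, hence Nate = C.
The 6 still-open variables draw from only 6 values {A, D, E, F, G, H}, so each is used; only Priya can be G, hence Priya = G.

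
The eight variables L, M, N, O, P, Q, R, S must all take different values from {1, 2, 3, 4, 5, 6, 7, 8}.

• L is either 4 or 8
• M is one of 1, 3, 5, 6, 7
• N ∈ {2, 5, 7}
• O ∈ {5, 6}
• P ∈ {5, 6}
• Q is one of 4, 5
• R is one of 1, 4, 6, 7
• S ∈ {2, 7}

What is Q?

4

Among the 8 variables, 3 fits only M (and all 8 values in {1, 2, 3, 4, 5, 6, 7, 8} must be used), so M = 3.
Among the 7 still-open variables, 1 fits only R (and all 7 values in {1, 2, 4, 5, 6, 7, 8} must be used), so R = 1.
The 6 still-open variables together cover exactly {2, 4, 5, 6, 7, 8} — 6 values for 6 variables — and 8 appears only in L's list, so L = 8.
The 5 still-open variables together cover exactly {2, 4, 5, 6, 7} — 5 values for 5 variables — and 4 appears only in Q's list, so Q = 4.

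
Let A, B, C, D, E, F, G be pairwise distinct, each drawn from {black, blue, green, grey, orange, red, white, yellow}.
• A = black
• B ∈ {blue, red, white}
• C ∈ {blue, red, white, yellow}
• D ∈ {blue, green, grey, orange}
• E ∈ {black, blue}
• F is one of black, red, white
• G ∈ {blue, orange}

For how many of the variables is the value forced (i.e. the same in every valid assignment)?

4

A has just one choice, so A = black. So E, F can't be black.
E must be blue (only option left). Strike blue from B, C, D, G.
That leaves G = orange. Strike orange from D.
B and F between them cover only {red, white} — a naked pair. Remove those values from C.
That leaves C = yellow.
Determined: A=black, C=yellow, E=blue, G=orange. The other variables each still have more than one consistent value. That makes 4.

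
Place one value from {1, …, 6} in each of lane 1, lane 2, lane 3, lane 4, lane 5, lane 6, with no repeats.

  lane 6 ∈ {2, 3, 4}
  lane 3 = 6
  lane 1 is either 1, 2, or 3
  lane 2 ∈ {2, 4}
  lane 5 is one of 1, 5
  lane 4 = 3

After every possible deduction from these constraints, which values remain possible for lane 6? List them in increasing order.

lane 3 has just one choice, so lane 3 = 6.
That leaves lane 4 = 3. Eliminate 3 elsewhere: lane 1, lane 6.
The 4 still-open variables together cover exactly {1, 2, 4, 5} — 4 values for 4 variables — and 5 appears only in lane 5's list, so lane 5 = 5.
The 3 still-open variables together cover exactly {1, 2, 4} — 3 values for 3 variables — and 1 appears only in lane 1's list, so lane 1 = 1.
No further eliminations apply; lane 6 can still be any of 2, 4.

2, 4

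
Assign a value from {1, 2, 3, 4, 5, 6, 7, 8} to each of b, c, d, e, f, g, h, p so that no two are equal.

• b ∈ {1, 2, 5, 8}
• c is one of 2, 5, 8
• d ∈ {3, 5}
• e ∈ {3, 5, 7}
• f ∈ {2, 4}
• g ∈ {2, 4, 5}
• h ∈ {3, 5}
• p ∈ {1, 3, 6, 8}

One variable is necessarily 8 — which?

The 8 variables draw from only 8 values {1, 2, 3, 4, 5, 6, 7, 8}, so each is used; only p can be 6, hence p = 6.
The 7 still-open variables draw from only 7 values {1, 2, 3, 4, 5, 7, 8}, so each is used; only b can be 1, hence b = 1.
Among the 6 still-open variables, 7 fits only e (and all 6 values in {2, 3, 4, 5, 7, 8} must be used), so e = 7.
The 5 still-open variables draw from only 5 values {2, 3, 4, 5, 8}, so each is used; only c can be 8, hence c = 8.

c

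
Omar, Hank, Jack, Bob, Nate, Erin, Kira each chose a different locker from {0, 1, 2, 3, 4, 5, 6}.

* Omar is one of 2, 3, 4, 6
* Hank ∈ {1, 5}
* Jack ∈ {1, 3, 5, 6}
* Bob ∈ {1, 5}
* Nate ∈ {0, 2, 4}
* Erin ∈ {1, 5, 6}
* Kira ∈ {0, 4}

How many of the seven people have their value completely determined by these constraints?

The 2 variables Hank and Bob are confined to {1, 5}, which locks those values in; drop them from Jack, Erin.
That leaves Erin = 6. So Omar, Jack can't be 6.
That leaves Jack = 3. Strike 3 from Omar.
Determined: Jack=3, Erin=6. The other people each still have more than one consistent value. That makes 2.

2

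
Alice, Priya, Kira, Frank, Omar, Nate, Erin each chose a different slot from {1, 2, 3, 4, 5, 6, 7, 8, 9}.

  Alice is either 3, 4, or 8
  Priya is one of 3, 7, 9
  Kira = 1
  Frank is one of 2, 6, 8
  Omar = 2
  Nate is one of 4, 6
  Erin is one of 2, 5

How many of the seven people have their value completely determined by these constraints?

3

Kira has just one choice, so Kira = 1.
That leaves Omar = 2. Eliminate 2 elsewhere: Frank, Erin.
Erin must be 5 (only option left).
Determined: Kira=1, Omar=2, Erin=5. The other people each still have more than one consistent value. That makes 3.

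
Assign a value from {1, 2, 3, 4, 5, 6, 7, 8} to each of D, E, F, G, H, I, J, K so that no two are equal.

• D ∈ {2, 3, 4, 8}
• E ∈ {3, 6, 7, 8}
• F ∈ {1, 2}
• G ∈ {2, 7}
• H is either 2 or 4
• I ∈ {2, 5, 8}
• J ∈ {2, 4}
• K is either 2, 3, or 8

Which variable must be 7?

G

The 8 variables draw from only 8 values {1, 2, 3, 4, 5, 6, 7, 8}, so each is used; only F can be 1, hence F = 1.
Among the 7 still-open variables, 5 fits only I (and all 7 values in {2, 3, 4, 5, 6, 7, 8} must be used), so I = 5.
The 6 still-open variables draw from only 6 values {2, 3, 4, 6, 7, 8}, so each is used; only E can be 6, hence E = 6.
The 5 still-open variables together cover exactly {2, 3, 4, 7, 8} — 5 values for 5 variables — and 7 appears only in G's list, so G = 7.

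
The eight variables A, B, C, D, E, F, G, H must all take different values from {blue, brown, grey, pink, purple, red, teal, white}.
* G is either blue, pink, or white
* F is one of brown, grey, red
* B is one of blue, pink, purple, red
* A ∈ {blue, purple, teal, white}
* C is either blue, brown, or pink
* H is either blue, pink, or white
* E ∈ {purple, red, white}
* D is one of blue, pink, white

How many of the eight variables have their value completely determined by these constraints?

3

The 8 variables draw from only 8 values {blue, brown, grey, pink, purple, red, teal, white}, so each is used; only F can be grey, hence F = grey.
Among the 7 still-open variables, brown fits only C (and all 7 values in {blue, brown, pink, purple, red, teal, white} must be used), so C = brown.
The 6 still-open variables draw from only 6 values {blue, pink, purple, red, teal, white}, so each is used; only A can be teal, hence A = teal.
D, G, H between them cover only {blue, pink, white} — a naked triple. Remove those values from B, E.
Determined: A=teal, C=brown, F=grey. The other variables each still have more than one consistent value. That makes 3.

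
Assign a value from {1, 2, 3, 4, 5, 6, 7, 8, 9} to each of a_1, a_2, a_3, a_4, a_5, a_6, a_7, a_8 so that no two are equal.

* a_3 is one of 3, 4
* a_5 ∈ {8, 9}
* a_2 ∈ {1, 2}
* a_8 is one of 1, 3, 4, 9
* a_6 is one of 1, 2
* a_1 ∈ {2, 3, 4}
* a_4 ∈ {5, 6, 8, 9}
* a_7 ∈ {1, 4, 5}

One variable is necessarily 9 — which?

Among the 8 variables, 6 fits only a_4 (and all 8 values in {1, 2, 3, 4, 5, 6, 8, 9} must be used), so a_4 = 6.
Among the 7 still-open variables, 5 fits only a_7 (and all 7 values in {1, 2, 3, 4, 5, 8, 9} must be used), so a_7 = 5.
Among the 6 still-open variables, 8 fits only a_5 (and all 6 values in {1, 2, 3, 4, 8, 9} must be used), so a_5 = 8.
Among the 5 still-open variables, 9 fits only a_8 (and all 5 values in {1, 2, 3, 4, 9} must be used), so a_8 = 9.

a_8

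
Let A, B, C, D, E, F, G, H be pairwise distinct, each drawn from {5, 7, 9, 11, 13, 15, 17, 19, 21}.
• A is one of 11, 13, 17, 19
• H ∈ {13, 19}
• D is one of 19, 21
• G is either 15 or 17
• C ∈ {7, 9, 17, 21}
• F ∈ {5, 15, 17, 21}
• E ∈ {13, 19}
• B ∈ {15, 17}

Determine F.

The 2 variables B and G are confined to {15, 17}, which locks those values in; drop them from A, C, F.
E and H between them cover only {13, 19} — a naked pair. Remove those values from A, D.
A has just one choice, so A = 11.
D's domain is down to {21}, so D = 21. Strike 21 from C, F.
So F = 5.

5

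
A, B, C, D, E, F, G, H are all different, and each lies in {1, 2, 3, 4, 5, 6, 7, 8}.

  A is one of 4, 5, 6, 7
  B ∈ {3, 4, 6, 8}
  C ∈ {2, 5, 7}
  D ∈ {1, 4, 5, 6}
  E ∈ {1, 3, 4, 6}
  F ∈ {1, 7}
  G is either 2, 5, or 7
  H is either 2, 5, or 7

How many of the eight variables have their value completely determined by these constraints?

The 8 variables together cover exactly {1, 2, 3, 4, 5, 6, 7, 8} — 8 values for 8 variables — and 8 appears only in B's list, so B = 8.
Among the 7 still-open variables, 3 fits only E (and all 7 values in {1, 2, 3, 4, 5, 6, 7} must be used), so E = 3.
C, G, H between them cover only {2, 5, 7} — a naked triple. Remove those values from A, D, F.
F has just one choice, so F = 1. Remove 1 from D.
Determined: B=8, E=3, F=1. The other variables each still have more than one consistent value. That makes 3.

3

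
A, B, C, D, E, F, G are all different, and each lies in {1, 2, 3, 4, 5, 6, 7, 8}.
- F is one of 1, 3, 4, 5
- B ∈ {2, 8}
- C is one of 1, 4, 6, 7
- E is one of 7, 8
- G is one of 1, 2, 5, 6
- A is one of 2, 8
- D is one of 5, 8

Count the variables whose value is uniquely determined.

2

The 2 variables A and B are confined to {2, 8}, which locks those values in; drop them from D, E, G.
D must be 5 (only option left). Eliminate 5 elsewhere: F, G.
E has just one choice, so E = 7. Strike 7 from C.
Determined: D=5, E=7. The other variables each still have more than one consistent value. That makes 2.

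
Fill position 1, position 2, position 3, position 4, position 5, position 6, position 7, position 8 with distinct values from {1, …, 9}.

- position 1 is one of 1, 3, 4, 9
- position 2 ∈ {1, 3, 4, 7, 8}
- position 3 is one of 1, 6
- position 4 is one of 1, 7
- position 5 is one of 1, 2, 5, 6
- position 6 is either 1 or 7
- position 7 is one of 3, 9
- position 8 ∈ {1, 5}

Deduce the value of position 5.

2

position 4 and position 6 share exactly the 2 values {1, 7}; by pigeonhole those values go to them, so strike 1, 7 from position 1, position 2, position 3, position 5, position 8.
position 3 must be 6 (only option left). So position 5 can't be 6.
position 8 must be 5 (only option left). Remove 5 from position 5.
So position 5 = 2.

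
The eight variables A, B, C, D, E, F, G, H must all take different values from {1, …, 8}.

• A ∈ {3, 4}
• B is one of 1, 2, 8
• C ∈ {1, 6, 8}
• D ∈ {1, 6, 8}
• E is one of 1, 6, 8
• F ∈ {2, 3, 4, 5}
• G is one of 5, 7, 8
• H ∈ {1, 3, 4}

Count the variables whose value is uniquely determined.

3

Among the 8 variables, 7 fits only G (and all 8 values in {1, 2, 3, 4, 5, 6, 7, 8} must be used), so G = 7.
Among the 7 still-open variables, 5 fits only F (and all 7 values in {1, 2, 3, 4, 5, 6, 8} must be used), so F = 5.
The 6 still-open variables together cover exactly {1, 2, 3, 4, 6, 8} — 6 values for 6 variables — and 2 appears only in B's list, so B = 2.
C, D, E between them cover only {1, 6, 8} — a naked triple. Remove those values from H.
Determined: B=2, F=5, G=7. The other variables each still have more than one consistent value. That makes 3.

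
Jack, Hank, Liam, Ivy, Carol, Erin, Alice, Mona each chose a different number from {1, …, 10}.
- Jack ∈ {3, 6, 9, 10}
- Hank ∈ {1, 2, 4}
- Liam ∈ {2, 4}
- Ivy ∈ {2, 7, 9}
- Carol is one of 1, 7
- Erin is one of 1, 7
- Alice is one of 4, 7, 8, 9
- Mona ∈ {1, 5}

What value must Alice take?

8

Carol and Erin share exactly the 2 values {1, 7}; by pigeonhole those values go to them, so strike 1, 7 from Hank, Ivy, Alice, Mona.
Mona has just one choice, so Mona = 5.
Hank and Liam share exactly the 2 values {2, 4}; by pigeonhole those values go to them, so strike 2, 4 from Ivy, Alice.
Ivy's domain is down to {9}, so Ivy = 9. So Jack, Alice can't be 9.
So Alice = 8.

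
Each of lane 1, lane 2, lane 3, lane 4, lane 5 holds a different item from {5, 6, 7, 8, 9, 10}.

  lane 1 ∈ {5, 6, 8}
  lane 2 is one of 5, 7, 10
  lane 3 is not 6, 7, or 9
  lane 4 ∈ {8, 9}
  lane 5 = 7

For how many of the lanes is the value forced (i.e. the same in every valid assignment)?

lane 5's domain is down to {7}, so lane 5 = 7. So lane 2 can't be 7.
Determined: lane 5=7. The other lanes each still have more than one consistent value. That makes 1.

1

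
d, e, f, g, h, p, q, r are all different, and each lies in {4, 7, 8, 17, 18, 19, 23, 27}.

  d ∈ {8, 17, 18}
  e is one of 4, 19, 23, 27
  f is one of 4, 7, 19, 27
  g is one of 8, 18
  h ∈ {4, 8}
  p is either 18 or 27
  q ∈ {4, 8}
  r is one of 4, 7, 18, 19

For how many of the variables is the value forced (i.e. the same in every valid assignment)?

The 8 variables draw from only 8 values {4, 7, 8, 17, 18, 19, 23, 27}, so each is used; only d can be 17, hence d = 17.
The 7 still-open variables draw from only 7 values {4, 7, 8, 18, 19, 23, 27}, so each is used; only e can be 23, hence e = 23.
h and q share exactly the 2 values {4, 8}; by pigeonhole those values go to them, so strike 4, 8 from f, g, r.
g has just one choice, so g = 18. Remove 18 from p, r.
p must be 27 (only option left). So f can't be 27.
Determined: d=17, e=23, g=18, p=27. The other variables each still have more than one consistent value. That makes 4.

4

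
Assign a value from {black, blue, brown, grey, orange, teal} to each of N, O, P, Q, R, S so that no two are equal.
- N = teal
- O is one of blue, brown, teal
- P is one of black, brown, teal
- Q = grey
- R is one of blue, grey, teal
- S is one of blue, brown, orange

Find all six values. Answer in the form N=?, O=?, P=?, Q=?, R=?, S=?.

N=teal, O=brown, P=black, Q=grey, R=blue, S=orange

N must be teal (only option left). Strike teal from O, P, R.
That leaves Q = grey. Remove grey from R.
R's domain is down to {blue}, so R = blue. Strike blue from O, S.
O has just one choice, so O = brown. Eliminate brown elsewhere: P, S.
P must be black (only option left).
S has just one choice, so S = orange.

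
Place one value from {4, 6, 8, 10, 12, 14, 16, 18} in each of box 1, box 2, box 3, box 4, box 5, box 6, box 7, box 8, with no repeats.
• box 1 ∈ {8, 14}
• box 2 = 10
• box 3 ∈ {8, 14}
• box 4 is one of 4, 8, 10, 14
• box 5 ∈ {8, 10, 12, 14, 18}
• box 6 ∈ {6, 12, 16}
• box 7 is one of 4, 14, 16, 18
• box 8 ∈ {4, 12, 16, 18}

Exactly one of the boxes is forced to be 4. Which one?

box 4

box 2 must be 10 (only option left). Eliminate 10 elsewhere: box 4, box 5.
The 7 still-open variables draw from only 7 values {4, 6, 8, 12, 14, 16, 18}, so each is used; only box 6 can be 6, hence box 6 = 6.
The 2 variables box 1 and box 3 are confined to {8, 14}, which locks those values in; drop them from box 4, box 5, box 7.
So 4 goes to box 4.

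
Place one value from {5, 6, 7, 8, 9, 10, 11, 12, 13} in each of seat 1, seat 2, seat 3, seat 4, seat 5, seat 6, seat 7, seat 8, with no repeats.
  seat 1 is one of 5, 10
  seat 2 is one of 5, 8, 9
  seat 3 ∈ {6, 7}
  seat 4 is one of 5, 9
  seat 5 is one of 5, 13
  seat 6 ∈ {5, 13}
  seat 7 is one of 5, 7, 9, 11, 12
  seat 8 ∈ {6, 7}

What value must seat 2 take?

8

The 2 variables seat 3 and seat 8 are confined to {6, 7}, which locks those values in; drop them from seat 7.
The 2 variables seat 5 and seat 6 are confined to {5, 13}, which locks those values in; drop them from seat 1, seat 2, seat 4, seat 7.
seat 1 must be 10 (only option left).
seat 4 has just one choice, so seat 4 = 9. Eliminate 9 elsewhere: seat 2, seat 7.
So seat 2 = 8.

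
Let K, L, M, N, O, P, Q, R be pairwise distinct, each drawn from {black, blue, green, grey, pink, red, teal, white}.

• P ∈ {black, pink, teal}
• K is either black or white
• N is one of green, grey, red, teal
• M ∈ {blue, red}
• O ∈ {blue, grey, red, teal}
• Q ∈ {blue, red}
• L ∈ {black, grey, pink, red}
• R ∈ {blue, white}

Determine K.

The 8 variables draw from only 8 values {black, blue, green, grey, pink, red, teal, white}, so each is used; only N can be green, hence N = green.
M and Q share exactly the 2 values {blue, red}; by pigeonhole those values go to them, so strike blue, red from L, O, R.
R has just one choice, so R = white. Eliminate white elsewhere: K.
So K = black.

black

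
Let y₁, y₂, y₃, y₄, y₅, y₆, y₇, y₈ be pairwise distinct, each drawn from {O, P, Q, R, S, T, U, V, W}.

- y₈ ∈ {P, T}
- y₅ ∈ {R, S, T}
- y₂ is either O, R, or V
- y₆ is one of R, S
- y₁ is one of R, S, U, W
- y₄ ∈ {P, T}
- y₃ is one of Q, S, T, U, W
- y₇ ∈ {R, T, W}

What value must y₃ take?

Q

y₄ and y₈ share exactly the 2 values {P, T}; by pigeonhole those values go to them, so strike P, T from y₃, y₅, y₇.
y₅ and y₆ share exactly the 2 values {R, S}; by pigeonhole those values go to them, so strike R, S from y₁, y₂, y₃, y₇.
y₇ has just one choice, so y₇ = W. So y₁, y₃ can't be W.
That leaves y₁ = U. Remove U from y₃.
So y₃ = Q.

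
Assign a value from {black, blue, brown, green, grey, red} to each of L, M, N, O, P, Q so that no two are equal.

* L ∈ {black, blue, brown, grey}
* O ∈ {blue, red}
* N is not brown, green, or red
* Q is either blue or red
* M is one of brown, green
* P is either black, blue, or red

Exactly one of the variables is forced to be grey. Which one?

N

Among the 6 variables, green fits only M (and all 6 values in {black, blue, brown, green, grey, red} must be used), so M = green.
The 5 still-open variables draw from only 5 values {black, blue, brown, grey, red}, so each is used; only L can be brown, hence L = brown.
The 4 still-open variables draw from only 4 values {black, blue, grey, red}, so each is used; only N can be grey, hence N = grey.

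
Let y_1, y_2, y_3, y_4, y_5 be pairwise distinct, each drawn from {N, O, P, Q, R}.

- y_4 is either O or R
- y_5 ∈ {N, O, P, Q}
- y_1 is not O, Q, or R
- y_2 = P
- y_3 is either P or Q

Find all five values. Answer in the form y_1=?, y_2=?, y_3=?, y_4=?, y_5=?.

y_2 must be P (only option left). Strike P from y_1, y_3, y_5.
y_3 has just one choice, so y_3 = Q. So y_5 can't be Q.
That leaves y_1 = N. So y_5 can't be N.
That leaves y_5 = O. So y_4 can't be O.
y_4 has just one choice, so y_4 = R.

y_1=N, y_2=P, y_3=Q, y_4=R, y_5=O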